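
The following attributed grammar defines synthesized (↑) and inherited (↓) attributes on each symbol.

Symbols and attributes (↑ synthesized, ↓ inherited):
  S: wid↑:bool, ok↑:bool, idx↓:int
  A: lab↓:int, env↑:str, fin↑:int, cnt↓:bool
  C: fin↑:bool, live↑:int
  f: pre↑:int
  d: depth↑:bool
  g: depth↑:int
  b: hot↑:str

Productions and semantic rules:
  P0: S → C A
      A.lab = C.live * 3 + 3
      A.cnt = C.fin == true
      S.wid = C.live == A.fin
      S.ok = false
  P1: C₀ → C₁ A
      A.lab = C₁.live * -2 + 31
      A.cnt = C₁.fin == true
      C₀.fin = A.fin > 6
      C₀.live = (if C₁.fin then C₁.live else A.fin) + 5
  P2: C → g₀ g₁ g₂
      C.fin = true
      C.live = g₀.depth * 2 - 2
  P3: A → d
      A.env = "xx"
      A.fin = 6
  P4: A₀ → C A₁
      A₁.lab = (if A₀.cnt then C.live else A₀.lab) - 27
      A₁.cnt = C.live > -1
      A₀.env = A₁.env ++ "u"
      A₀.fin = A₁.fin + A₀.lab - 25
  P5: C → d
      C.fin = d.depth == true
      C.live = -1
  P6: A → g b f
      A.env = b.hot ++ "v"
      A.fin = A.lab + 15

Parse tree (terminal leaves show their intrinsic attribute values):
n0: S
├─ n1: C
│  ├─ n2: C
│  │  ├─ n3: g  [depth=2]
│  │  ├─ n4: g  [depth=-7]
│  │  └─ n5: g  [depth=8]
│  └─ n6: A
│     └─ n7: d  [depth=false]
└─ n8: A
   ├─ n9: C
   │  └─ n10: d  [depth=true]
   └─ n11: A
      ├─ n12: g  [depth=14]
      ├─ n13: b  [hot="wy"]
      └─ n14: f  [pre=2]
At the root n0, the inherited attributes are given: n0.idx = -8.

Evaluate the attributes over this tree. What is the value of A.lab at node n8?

24

1. n0.idx = -8  [given at root]
2. n3.depth = 2  [terminal]
3. n4.depth = -7  [terminal]
4. n5.depth = 8  [terminal]
5. n2.fin = true  [true]
6. n2.live = 2  [g₀.depth * 2 - 2]
7. n6.lab = 27  [C₁.live * -2 + 31]
8. n6.cnt = true  [C₁.fin == true]
9. n7.depth = false  [terminal]
10. n6.env = "xx"  ["xx"]
11. n6.fin = 6  [6]
12. n1.fin = false  [A.fin > 6]
13. n1.live = 7  [(if C₁.fin then C₁.live else A.fin) + 5]
14. n8.lab = 24  [C.live * 3 + 3]
15. n8.cnt = false  [C.fin == true]
16. n10.depth = true  [terminal]
17. n9.fin = true  [d.depth == true]
18. n9.live = -1  [-1]
19. n11.lab = -3  [(if A₀.cnt then C.live else A₀.lab) - 27]
20. n11.cnt = false  [C.live > -1]
21. n12.depth = 14  [terminal]
22. n13.hot = "wy"  [terminal]
23. n14.pre = 2  [terminal]
24. n11.env = "wyv"  [b.hot ++ "v"]
25. n11.fin = 12  [A.lab + 15]
26. n8.env = "wyvu"  [A₁.env ++ "u"]
27. n8.fin = 11  [A₁.fin + A₀.lab - 25]
28. n0.wid = false  [C.live == A.fin]
29. n0.ok = false  [false]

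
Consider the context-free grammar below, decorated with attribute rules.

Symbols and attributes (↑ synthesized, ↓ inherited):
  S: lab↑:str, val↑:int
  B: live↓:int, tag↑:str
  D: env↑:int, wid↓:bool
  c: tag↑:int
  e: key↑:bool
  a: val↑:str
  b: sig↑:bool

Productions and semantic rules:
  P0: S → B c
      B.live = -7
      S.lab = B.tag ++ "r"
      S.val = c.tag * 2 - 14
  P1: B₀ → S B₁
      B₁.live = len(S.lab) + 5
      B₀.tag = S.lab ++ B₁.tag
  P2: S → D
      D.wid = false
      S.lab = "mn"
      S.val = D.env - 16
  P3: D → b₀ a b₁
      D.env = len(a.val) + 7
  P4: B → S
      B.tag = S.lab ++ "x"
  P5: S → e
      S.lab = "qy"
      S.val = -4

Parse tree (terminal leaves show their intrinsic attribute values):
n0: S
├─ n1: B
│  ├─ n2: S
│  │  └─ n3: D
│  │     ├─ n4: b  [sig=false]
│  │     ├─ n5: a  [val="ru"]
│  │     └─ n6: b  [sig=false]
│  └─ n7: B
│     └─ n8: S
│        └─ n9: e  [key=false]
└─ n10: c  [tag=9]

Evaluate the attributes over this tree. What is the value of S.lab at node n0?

1. n1.live = -7  [-7]
2. n3.wid = false  [false]
3. n4.sig = false  [terminal]
4. n5.val = "ru"  [terminal]
5. n6.sig = false  [terminal]
6. n3.env = 9  [len(a.val) + 7]
7. n2.lab = "mn"  ["mn"]
8. n2.val = -7  [D.env - 16]
9. n7.live = 7  [len(S.lab) + 5]
10. n9.key = false  [terminal]
11. n8.lab = "qy"  ["qy"]
12. n8.val = -4  [-4]
13. n7.tag = "qyx"  [S.lab ++ "x"]
14. n1.tag = "mnqyx"  [S.lab ++ B₁.tag]
15. n10.tag = 9  [terminal]
16. n0.lab = "mnqyxr"  [B.tag ++ "r"]
17. n0.val = 4  [c.tag * 2 - 14]

"mnqyxr"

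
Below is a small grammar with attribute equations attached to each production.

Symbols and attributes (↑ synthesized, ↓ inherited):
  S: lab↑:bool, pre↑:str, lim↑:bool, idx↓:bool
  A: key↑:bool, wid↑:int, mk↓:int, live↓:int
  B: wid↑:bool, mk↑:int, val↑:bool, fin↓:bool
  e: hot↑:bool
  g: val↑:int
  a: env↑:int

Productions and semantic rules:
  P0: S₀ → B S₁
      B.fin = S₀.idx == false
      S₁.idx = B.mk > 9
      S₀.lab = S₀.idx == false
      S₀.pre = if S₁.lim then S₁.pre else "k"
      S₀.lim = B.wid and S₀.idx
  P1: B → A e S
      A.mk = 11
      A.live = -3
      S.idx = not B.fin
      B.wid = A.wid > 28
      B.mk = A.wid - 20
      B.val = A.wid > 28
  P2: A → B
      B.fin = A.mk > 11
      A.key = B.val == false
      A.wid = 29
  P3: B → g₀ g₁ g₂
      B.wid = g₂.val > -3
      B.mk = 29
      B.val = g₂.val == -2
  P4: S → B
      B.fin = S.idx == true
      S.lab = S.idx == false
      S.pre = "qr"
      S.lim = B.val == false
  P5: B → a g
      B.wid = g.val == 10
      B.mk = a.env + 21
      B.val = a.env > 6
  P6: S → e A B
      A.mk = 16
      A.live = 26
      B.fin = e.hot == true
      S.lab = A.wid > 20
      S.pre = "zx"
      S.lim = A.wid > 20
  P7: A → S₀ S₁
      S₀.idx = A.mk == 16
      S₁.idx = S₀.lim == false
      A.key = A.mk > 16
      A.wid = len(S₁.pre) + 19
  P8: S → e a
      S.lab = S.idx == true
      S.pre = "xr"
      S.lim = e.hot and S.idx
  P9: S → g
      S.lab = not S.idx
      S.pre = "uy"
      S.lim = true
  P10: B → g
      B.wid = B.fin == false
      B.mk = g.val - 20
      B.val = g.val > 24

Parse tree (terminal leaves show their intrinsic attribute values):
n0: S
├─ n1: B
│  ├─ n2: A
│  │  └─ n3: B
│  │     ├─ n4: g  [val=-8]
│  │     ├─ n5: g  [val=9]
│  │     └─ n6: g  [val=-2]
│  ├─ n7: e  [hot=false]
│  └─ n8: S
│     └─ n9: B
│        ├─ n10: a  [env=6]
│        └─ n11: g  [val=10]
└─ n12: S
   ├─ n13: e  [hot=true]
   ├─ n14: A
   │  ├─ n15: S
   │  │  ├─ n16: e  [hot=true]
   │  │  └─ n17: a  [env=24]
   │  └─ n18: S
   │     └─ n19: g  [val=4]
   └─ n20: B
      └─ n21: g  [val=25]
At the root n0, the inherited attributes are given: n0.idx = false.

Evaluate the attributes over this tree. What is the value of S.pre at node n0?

1. n0.idx = false  [given at root]
2. n1.fin = true  [S₀.idx == false]
3. n2.mk = 11  [11]
4. n2.live = -3  [-3]
5. n3.fin = false  [A.mk > 11]
6. n4.val = -8  [terminal]
7. n5.val = 9  [terminal]
8. n6.val = -2  [terminal]
9. n3.wid = true  [g₂.val > -3]
10. n3.mk = 29  [29]
11. n3.val = true  [g₂.val == -2]
12. n2.key = false  [B.val == false]
13. n2.wid = 29  [29]
14. n7.hot = false  [terminal]
15. n8.idx = false  [not B.fin]
16. n9.fin = false  [S.idx == true]
17. n10.env = 6  [terminal]
18. n11.val = 10  [terminal]
19. n9.wid = true  [g.val == 10]
20. n9.mk = 27  [a.env + 21]
21. n9.val = false  [a.env > 6]
22. n8.lab = true  [S.idx == false]
23. n8.pre = "qr"  ["qr"]
24. n8.lim = true  [B.val == false]
25. n1.wid = true  [A.wid > 28]
26. n1.mk = 9  [A.wid - 20]
27. n1.val = true  [A.wid > 28]
28. n12.idx = false  [B.mk > 9]
29. n13.hot = true  [terminal]
30. n14.mk = 16  [16]
31. n14.live = 26  [26]
32. n15.idx = true  [A.mk == 16]
33. n16.hot = true  [terminal]
34. n17.env = 24  [terminal]
35. n15.lab = true  [S.idx == true]
36. n15.pre = "xr"  ["xr"]
37. n15.lim = true  [e.hot and S.idx]
38. n18.idx = false  [S₀.lim == false]
39. n19.val = 4  [terminal]
40. n18.lab = true  [not S.idx]
41. n18.pre = "uy"  ["uy"]
42. n18.lim = true  [true]
43. n14.key = false  [A.mk > 16]
44. n14.wid = 21  [len(S₁.pre) + 19]
45. n20.fin = true  [e.hot == true]
46. n21.val = 25  [terminal]
47. n20.wid = false  [B.fin == false]
48. n20.mk = 5  [g.val - 20]
49. n20.val = true  [g.val > 24]
50. n12.lab = true  [A.wid > 20]
51. n12.pre = "zx"  ["zx"]
52. n12.lim = true  [A.wid > 20]
53. n0.lab = true  [S₀.idx == false]
54. n0.pre = "zx"  [if S₁.lim then S₁.pre else "k"]
55. n0.lim = false  [B.wid and S₀.idx]

"zx"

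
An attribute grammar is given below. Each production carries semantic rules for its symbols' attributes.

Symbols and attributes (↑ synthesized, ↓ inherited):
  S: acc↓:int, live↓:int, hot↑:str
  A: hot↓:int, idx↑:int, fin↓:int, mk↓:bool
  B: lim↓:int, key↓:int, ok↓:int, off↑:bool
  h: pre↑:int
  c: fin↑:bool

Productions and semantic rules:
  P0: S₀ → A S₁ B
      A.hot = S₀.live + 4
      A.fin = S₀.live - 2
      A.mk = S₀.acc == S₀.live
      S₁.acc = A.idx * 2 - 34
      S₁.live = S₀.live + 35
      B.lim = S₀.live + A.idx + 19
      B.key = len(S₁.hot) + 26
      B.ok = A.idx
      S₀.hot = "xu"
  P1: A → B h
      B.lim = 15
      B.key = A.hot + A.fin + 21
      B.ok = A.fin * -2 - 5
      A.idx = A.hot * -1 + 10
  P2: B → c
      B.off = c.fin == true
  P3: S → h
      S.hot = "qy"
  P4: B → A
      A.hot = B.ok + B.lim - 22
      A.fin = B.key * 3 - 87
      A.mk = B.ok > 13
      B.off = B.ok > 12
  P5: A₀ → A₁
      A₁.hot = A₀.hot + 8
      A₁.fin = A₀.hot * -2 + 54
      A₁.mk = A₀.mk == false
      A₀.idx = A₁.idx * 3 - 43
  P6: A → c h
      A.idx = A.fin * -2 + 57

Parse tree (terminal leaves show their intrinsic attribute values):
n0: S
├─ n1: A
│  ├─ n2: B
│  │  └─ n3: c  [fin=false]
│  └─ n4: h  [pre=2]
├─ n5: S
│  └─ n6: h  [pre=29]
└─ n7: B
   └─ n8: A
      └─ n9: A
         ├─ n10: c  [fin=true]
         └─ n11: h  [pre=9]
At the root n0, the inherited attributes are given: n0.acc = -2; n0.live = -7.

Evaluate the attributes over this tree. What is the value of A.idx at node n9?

13

1. n0.acc = -2  [given at root]
2. n0.live = -7  [given at root]
3. n1.hot = -3  [S₀.live + 4]
4. n1.fin = -9  [S₀.live - 2]
5. n1.mk = false  [S₀.acc == S₀.live]
6. n2.lim = 15  [15]
7. n2.key = 9  [A.hot + A.fin + 21]
8. n2.ok = 13  [A.fin * -2 - 5]
9. n3.fin = false  [terminal]
10. n2.off = false  [c.fin == true]
11. n4.pre = 2  [terminal]
12. n1.idx = 13  [A.hot * -1 + 10]
13. n5.acc = -8  [A.idx * 2 - 34]
14. n5.live = 28  [S₀.live + 35]
15. n6.pre = 29  [terminal]
16. n5.hot = "qy"  ["qy"]
17. n7.lim = 25  [S₀.live + A.idx + 19]
18. n7.key = 28  [len(S₁.hot) + 26]
19. n7.ok = 13  [A.idx]
20. n8.hot = 16  [B.ok + B.lim - 22]
21. n8.fin = -3  [B.key * 3 - 87]
22. n8.mk = false  [B.ok > 13]
23. n9.hot = 24  [A₀.hot + 8]
24. n9.fin = 22  [A₀.hot * -2 + 54]
25. n9.mk = true  [A₀.mk == false]
26. n10.fin = true  [terminal]
27. n11.pre = 9  [terminal]
28. n9.idx = 13  [A.fin * -2 + 57]
29. n8.idx = -4  [A₁.idx * 3 - 43]
30. n7.off = true  [B.ok > 12]
31. n0.hot = "xu"  ["xu"]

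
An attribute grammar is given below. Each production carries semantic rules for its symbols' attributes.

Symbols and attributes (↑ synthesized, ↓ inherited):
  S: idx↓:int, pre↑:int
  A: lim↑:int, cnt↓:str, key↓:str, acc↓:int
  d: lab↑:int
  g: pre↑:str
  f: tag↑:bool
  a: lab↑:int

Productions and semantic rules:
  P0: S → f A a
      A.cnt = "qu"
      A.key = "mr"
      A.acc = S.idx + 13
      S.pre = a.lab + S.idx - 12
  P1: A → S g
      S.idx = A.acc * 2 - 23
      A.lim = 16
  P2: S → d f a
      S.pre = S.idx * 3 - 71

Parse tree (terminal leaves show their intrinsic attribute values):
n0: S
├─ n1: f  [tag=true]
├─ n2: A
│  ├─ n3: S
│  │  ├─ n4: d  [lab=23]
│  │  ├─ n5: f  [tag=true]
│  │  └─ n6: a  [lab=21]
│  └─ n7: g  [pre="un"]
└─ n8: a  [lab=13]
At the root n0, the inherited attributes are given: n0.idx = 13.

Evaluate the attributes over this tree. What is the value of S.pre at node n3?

1. n0.idx = 13  [given at root]
2. n1.tag = true  [terminal]
3. n2.cnt = "qu"  ["qu"]
4. n2.key = "mr"  ["mr"]
5. n2.acc = 26  [S.idx + 13]
6. n3.idx = 29  [A.acc * 2 - 23]
7. n4.lab = 23  [terminal]
8. n5.tag = true  [terminal]
9. n6.lab = 21  [terminal]
10. n3.pre = 16  [S.idx * 3 - 71]
11. n7.pre = "un"  [terminal]
12. n2.lim = 16  [16]
13. n8.lab = 13  [terminal]
14. n0.pre = 14  [a.lab + S.idx - 12]

16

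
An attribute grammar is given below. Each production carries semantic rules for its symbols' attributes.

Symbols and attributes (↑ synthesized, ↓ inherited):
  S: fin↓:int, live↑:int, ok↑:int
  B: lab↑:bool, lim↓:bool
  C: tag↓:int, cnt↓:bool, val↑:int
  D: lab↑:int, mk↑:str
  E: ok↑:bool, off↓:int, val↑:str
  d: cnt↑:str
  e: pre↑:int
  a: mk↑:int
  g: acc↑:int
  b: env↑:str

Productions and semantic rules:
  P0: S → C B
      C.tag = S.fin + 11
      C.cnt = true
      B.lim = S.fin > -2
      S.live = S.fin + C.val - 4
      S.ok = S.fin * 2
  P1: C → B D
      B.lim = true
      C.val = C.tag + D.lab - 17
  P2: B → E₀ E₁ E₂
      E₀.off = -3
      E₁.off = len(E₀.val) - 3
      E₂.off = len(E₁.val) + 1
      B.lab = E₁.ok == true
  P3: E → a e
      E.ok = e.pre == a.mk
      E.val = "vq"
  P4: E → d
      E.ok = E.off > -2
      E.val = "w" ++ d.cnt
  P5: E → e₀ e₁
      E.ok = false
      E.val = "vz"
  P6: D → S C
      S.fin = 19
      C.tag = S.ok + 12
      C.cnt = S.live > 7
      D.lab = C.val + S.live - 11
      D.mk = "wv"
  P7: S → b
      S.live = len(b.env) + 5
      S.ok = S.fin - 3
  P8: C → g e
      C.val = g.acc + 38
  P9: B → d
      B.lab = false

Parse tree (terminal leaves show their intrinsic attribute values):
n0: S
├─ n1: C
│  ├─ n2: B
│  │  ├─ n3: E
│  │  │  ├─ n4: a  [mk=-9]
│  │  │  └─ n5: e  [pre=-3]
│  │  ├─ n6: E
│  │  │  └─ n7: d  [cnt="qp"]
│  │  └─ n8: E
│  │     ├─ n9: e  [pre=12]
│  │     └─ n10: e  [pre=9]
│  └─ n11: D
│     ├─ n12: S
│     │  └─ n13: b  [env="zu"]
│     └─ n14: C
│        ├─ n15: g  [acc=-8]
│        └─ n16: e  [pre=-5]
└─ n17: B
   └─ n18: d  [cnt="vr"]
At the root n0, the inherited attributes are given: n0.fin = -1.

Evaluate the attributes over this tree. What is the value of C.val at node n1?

19

1. n0.fin = -1  [given at root]
2. n1.tag = 10  [S.fin + 11]
3. n1.cnt = true  [true]
4. n2.lim = true  [true]
5. n3.off = -3  [-3]
6. n4.mk = -9  [terminal]
7. n5.pre = -3  [terminal]
8. n3.ok = false  [e.pre == a.mk]
9. n3.val = "vq"  ["vq"]
10. n6.off = -1  [len(E₀.val) - 3]
11. n7.cnt = "qp"  [terminal]
12. n6.ok = true  [E.off > -2]
13. n6.val = "wqp"  ["w" ++ d.cnt]
14. n8.off = 4  [len(E₁.val) + 1]
15. n9.pre = 12  [terminal]
16. n10.pre = 9  [terminal]
17. n8.ok = false  [false]
18. n8.val = "vz"  ["vz"]
19. n2.lab = true  [E₁.ok == true]
20. n12.fin = 19  [19]
21. n13.env = "zu"  [terminal]
22. n12.live = 7  [len(b.env) + 5]
23. n12.ok = 16  [S.fin - 3]
24. n14.tag = 28  [S.ok + 12]
25. n14.cnt = false  [S.live > 7]
26. n15.acc = -8  [terminal]
27. n16.pre = -5  [terminal]
28. n14.val = 30  [g.acc + 38]
29. n11.lab = 26  [C.val + S.live - 11]
30. n11.mk = "wv"  ["wv"]
31. n1.val = 19  [C.tag + D.lab - 17]
32. n17.lim = true  [S.fin > -2]
33. n18.cnt = "vr"  [terminal]
34. n17.lab = false  [false]
35. n0.live = 14  [S.fin + C.val - 4]
36. n0.ok = -2  [S.fin * 2]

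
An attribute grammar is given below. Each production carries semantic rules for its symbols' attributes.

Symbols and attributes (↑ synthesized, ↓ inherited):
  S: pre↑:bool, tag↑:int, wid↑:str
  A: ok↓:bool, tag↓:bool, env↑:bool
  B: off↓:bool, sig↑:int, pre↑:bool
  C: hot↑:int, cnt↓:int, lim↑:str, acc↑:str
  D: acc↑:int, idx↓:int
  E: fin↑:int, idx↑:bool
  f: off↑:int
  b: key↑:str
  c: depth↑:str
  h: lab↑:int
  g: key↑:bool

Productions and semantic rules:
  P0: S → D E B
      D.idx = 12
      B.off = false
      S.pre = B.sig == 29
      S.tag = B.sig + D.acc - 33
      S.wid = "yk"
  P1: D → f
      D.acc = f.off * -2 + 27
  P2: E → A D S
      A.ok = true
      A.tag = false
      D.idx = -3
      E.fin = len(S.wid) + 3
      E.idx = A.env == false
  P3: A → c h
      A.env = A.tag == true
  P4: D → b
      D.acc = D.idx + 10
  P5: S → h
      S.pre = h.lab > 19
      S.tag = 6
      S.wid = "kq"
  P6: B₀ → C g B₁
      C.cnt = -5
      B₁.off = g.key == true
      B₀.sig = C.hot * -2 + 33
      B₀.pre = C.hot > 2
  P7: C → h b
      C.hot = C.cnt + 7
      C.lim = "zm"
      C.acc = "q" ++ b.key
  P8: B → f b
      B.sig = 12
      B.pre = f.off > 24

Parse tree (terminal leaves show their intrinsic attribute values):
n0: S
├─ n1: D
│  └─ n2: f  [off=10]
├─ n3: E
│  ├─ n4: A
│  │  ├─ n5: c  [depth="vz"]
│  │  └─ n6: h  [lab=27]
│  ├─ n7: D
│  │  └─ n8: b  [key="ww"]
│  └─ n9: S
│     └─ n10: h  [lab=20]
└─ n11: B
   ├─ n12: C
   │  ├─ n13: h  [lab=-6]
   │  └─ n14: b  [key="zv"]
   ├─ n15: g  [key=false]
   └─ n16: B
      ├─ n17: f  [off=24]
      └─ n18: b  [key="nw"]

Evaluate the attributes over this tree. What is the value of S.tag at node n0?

1. n1.idx = 12  [12]
2. n2.off = 10  [terminal]
3. n1.acc = 7  [f.off * -2 + 27]
4. n4.ok = true  [true]
5. n4.tag = false  [false]
6. n5.depth = "vz"  [terminal]
7. n6.lab = 27  [terminal]
8. n4.env = false  [A.tag == true]
9. n7.idx = -3  [-3]
10. n8.key = "ww"  [terminal]
11. n7.acc = 7  [D.idx + 10]
12. n10.lab = 20  [terminal]
13. n9.pre = true  [h.lab > 19]
14. n9.tag = 6  [6]
15. n9.wid = "kq"  ["kq"]
16. n3.fin = 5  [len(S.wid) + 3]
17. n3.idx = true  [A.env == false]
18. n11.off = false  [false]
19. n12.cnt = -5  [-5]
20. n13.lab = -6  [terminal]
21. n14.key = "zv"  [terminal]
22. n12.hot = 2  [C.cnt + 7]
23. n12.lim = "zm"  ["zm"]
24. n12.acc = "qzv"  ["q" ++ b.key]
25. n15.key = false  [terminal]
26. n16.off = false  [g.key == true]
27. n17.off = 24  [terminal]
28. n18.key = "nw"  [terminal]
29. n16.sig = 12  [12]
30. n16.pre = false  [f.off > 24]
31. n11.sig = 29  [C.hot * -2 + 33]
32. n11.pre = false  [C.hot > 2]
33. n0.pre = true  [B.sig == 29]
34. n0.tag = 3  [B.sig + D.acc - 33]
35. n0.wid = "yk"  ["yk"]

3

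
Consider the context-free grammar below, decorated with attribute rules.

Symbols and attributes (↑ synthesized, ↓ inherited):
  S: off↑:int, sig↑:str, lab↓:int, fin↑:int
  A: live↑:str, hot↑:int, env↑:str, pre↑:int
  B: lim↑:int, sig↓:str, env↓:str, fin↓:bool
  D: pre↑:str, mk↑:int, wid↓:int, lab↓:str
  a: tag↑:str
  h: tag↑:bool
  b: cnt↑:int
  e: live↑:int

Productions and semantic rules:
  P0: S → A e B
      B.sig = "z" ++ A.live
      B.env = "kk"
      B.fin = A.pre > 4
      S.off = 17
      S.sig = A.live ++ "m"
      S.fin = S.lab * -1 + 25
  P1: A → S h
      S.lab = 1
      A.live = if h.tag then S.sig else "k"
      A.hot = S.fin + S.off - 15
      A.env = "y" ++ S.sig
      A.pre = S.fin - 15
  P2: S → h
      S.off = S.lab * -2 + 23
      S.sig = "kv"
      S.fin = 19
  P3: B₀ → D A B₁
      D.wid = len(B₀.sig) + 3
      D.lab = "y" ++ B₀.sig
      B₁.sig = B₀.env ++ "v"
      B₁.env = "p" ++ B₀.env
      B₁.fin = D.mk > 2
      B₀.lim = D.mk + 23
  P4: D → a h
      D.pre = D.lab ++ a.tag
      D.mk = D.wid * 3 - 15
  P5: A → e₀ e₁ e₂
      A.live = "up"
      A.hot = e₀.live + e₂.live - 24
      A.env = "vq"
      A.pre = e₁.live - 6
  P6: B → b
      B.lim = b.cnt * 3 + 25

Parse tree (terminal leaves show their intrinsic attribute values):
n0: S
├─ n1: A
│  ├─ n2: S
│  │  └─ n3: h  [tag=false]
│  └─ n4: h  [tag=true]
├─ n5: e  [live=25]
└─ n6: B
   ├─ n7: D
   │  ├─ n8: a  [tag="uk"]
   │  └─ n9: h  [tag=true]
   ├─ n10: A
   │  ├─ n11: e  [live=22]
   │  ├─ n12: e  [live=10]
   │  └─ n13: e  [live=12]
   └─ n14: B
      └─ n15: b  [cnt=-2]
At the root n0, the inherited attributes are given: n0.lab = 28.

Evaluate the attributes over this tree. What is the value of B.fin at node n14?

true

1. n0.lab = 28  [given at root]
2. n2.lab = 1  [1]
3. n3.tag = false  [terminal]
4. n2.off = 21  [S.lab * -2 + 23]
5. n2.sig = "kv"  ["kv"]
6. n2.fin = 19  [19]
7. n4.tag = true  [terminal]
8. n1.live = "kv"  [if h.tag then S.sig else "k"]
9. n1.hot = 25  [S.fin + S.off - 15]
10. n1.env = "ykv"  ["y" ++ S.sig]
11. n1.pre = 4  [S.fin - 15]
12. n5.live = 25  [terminal]
13. n6.sig = "zkv"  ["z" ++ A.live]
14. n6.env = "kk"  ["kk"]
15. n6.fin = false  [A.pre > 4]
16. n7.wid = 6  [len(B₀.sig) + 3]
17. n7.lab = "yzkv"  ["y" ++ B₀.sig]
18. n8.tag = "uk"  [terminal]
19. n9.tag = true  [terminal]
20. n7.pre = "yzkvuk"  [D.lab ++ a.tag]
21. n7.mk = 3  [D.wid * 3 - 15]
22. n11.live = 22  [terminal]
23. n12.live = 10  [terminal]
24. n13.live = 12  [terminal]
25. n10.live = "up"  ["up"]
26. n10.hot = 10  [e₀.live + e₂.live - 24]
27. n10.env = "vq"  ["vq"]
28. n10.pre = 4  [e₁.live - 6]
29. n14.sig = "kkv"  [B₀.env ++ "v"]
30. n14.env = "pkk"  ["p" ++ B₀.env]
31. n14.fin = true  [D.mk > 2]
32. n15.cnt = -2  [terminal]
33. n14.lim = 19  [b.cnt * 3 + 25]
34. n6.lim = 26  [D.mk + 23]
35. n0.off = 17  [17]
36. n0.sig = "kvm"  [A.live ++ "m"]
37. n0.fin = -3  [S.lab * -1 + 25]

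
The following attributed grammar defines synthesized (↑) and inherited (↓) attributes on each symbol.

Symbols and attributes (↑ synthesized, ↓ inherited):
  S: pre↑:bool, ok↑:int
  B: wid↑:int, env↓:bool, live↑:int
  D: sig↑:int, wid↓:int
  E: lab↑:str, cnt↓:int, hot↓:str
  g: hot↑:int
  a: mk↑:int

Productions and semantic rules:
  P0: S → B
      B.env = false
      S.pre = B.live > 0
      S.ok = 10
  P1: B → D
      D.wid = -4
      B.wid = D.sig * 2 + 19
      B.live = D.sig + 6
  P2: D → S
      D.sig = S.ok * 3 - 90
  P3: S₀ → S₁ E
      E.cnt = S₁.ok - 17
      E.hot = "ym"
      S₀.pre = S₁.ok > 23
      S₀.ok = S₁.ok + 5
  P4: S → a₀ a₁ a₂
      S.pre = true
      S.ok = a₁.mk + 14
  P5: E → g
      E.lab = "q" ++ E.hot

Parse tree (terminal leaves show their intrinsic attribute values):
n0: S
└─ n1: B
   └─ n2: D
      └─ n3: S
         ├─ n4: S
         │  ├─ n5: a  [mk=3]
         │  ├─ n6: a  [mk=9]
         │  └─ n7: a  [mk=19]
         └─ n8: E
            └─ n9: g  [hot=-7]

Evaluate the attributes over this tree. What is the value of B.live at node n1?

1. n1.env = false  [false]
2. n2.wid = -4  [-4]
3. n5.mk = 3  [terminal]
4. n6.mk = 9  [terminal]
5. n7.mk = 19  [terminal]
6. n4.pre = true  [true]
7. n4.ok = 23  [a₁.mk + 14]
8. n8.cnt = 6  [S₁.ok - 17]
9. n8.hot = "ym"  ["ym"]
10. n9.hot = -7  [terminal]
11. n8.lab = "qym"  ["q" ++ E.hot]
12. n3.pre = false  [S₁.ok > 23]
13. n3.ok = 28  [S₁.ok + 5]
14. n2.sig = -6  [S.ok * 3 - 90]
15. n1.wid = 7  [D.sig * 2 + 19]
16. n1.live = 0  [D.sig + 6]
17. n0.pre = false  [B.live > 0]
18. n0.ok = 10  [10]

0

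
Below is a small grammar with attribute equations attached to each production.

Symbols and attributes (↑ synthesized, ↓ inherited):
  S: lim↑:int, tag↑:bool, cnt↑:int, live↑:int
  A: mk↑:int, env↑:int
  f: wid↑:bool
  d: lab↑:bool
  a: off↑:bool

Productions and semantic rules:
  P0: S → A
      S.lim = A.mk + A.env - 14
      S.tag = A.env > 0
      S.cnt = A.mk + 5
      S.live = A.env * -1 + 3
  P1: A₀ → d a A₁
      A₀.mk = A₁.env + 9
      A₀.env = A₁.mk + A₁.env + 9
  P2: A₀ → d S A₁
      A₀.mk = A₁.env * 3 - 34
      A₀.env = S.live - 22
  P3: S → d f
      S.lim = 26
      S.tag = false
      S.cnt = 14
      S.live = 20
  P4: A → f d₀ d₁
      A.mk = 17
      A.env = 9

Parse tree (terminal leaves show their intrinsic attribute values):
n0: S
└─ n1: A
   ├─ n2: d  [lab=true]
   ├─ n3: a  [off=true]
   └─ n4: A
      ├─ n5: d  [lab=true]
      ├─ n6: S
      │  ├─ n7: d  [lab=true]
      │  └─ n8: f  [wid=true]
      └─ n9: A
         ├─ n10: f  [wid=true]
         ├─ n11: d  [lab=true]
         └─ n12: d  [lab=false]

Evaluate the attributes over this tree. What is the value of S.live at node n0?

1. n2.lab = true  [terminal]
2. n3.off = true  [terminal]
3. n5.lab = true  [terminal]
4. n7.lab = true  [terminal]
5. n8.wid = true  [terminal]
6. n6.lim = 26  [26]
7. n6.tag = false  [false]
8. n6.cnt = 14  [14]
9. n6.live = 20  [20]
10. n10.wid = true  [terminal]
11. n11.lab = true  [terminal]
12. n12.lab = false  [terminal]
13. n9.mk = 17  [17]
14. n9.env = 9  [9]
15. n4.mk = -7  [A₁.env * 3 - 34]
16. n4.env = -2  [S.live - 22]
17. n1.mk = 7  [A₁.env + 9]
18. n1.env = 0  [A₁.mk + A₁.env + 9]
19. n0.lim = -7  [A.mk + A.env - 14]
20. n0.tag = false  [A.env > 0]
21. n0.cnt = 12  [A.mk + 5]
22. n0.live = 3  [A.env * -1 + 3]

3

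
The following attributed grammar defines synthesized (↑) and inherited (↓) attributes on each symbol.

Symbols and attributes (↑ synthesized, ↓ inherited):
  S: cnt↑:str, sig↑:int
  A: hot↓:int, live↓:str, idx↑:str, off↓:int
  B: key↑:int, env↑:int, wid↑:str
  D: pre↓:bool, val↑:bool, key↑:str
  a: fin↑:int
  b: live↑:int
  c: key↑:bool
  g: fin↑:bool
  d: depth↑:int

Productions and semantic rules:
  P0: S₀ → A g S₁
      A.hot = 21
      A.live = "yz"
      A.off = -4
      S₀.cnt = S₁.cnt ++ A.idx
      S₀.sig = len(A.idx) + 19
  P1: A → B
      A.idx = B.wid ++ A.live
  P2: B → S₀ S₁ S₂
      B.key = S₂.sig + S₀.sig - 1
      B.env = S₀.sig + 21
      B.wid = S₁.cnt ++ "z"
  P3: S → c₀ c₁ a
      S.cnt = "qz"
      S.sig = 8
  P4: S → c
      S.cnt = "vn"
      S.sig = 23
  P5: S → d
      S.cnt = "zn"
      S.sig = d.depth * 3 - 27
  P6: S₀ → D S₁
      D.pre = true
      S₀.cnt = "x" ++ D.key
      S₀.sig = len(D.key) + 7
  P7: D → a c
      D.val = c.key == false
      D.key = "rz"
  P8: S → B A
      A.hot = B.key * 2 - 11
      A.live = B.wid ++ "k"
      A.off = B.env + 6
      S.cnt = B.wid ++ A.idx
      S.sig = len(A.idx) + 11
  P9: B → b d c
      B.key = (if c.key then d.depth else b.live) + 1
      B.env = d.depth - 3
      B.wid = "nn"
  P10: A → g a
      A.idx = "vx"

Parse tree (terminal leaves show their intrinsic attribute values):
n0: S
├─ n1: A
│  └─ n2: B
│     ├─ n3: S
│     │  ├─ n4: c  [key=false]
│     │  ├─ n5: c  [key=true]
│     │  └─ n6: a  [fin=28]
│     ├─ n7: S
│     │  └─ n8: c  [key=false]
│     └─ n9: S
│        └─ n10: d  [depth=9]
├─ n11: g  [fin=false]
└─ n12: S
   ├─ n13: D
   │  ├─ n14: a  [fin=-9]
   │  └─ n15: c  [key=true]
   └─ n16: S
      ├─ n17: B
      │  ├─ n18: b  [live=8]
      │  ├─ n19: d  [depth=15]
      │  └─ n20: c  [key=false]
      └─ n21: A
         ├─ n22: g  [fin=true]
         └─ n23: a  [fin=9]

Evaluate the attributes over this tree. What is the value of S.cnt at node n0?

"xrzvnzyz"

1. n1.hot = 21  [21]
2. n1.live = "yz"  ["yz"]
3. n1.off = -4  [-4]
4. n4.key = false  [terminal]
5. n5.key = true  [terminal]
6. n6.fin = 28  [terminal]
7. n3.cnt = "qz"  ["qz"]
8. n3.sig = 8  [8]
9. n8.key = false  [terminal]
10. n7.cnt = "vn"  ["vn"]
11. n7.sig = 23  [23]
12. n10.depth = 9  [terminal]
13. n9.cnt = "zn"  ["zn"]
14. n9.sig = 0  [d.depth * 3 - 27]
15. n2.key = 7  [S₂.sig + S₀.sig - 1]
16. n2.env = 29  [S₀.sig + 21]
17. n2.wid = "vnz"  [S₁.cnt ++ "z"]
18. n1.idx = "vnzyz"  [B.wid ++ A.live]
19. n11.fin = false  [terminal]
20. n13.pre = true  [true]
21. n14.fin = -9  [terminal]
22. n15.key = true  [terminal]
23. n13.val = false  [c.key == false]
24. n13.key = "rz"  ["rz"]
25. n18.live = 8  [terminal]
26. n19.depth = 15  [terminal]
27. n20.key = false  [terminal]
28. n17.key = 9  [(if c.key then d.depth else b.live) + 1]
29. n17.env = 12  [d.depth - 3]
30. n17.wid = "nn"  ["nn"]
31. n21.hot = 7  [B.key * 2 - 11]
32. n21.live = "nnk"  [B.wid ++ "k"]
33. n21.off = 18  [B.env + 6]
34. n22.fin = true  [terminal]
35. n23.fin = 9  [terminal]
36. n21.idx = "vx"  ["vx"]
37. n16.cnt = "nnvx"  [B.wid ++ A.idx]
38. n16.sig = 13  [len(A.idx) + 11]
39. n12.cnt = "xrz"  ["x" ++ D.key]
40. n12.sig = 9  [len(D.key) + 7]
41. n0.cnt = "xrzvnzyz"  [S₁.cnt ++ A.idx]
42. n0.sig = 24  [len(A.idx) + 19]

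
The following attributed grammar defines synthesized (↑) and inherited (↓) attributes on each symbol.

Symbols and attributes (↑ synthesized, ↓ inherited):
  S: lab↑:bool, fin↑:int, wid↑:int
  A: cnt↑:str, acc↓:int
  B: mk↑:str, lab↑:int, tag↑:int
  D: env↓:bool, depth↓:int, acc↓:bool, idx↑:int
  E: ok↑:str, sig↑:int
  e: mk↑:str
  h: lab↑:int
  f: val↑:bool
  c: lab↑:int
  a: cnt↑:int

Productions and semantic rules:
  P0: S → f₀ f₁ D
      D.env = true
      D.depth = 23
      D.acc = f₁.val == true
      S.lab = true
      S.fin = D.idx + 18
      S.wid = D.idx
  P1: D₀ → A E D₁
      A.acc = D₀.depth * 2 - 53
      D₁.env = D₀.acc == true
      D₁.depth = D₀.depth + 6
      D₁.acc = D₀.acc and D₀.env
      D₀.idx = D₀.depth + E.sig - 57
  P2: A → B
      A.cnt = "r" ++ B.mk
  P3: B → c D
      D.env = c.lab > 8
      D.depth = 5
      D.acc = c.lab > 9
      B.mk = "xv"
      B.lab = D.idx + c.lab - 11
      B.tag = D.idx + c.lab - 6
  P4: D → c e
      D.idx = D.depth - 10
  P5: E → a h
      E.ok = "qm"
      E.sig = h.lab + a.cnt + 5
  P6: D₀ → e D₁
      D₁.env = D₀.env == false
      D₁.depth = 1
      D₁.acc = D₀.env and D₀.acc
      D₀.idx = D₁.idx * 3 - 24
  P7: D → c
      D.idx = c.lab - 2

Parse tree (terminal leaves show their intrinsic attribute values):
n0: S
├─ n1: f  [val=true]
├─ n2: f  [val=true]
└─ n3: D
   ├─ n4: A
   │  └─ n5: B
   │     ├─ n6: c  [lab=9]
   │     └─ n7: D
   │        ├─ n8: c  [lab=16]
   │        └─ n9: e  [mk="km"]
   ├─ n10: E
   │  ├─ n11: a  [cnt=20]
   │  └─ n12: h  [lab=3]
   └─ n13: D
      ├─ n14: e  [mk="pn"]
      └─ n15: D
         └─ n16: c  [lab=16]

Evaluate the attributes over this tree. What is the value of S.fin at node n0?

12

1. n1.val = true  [terminal]
2. n2.val = true  [terminal]
3. n3.env = true  [true]
4. n3.depth = 23  [23]
5. n3.acc = true  [f₁.val == true]
6. n4.acc = -7  [D₀.depth * 2 - 53]
7. n6.lab = 9  [terminal]
8. n7.env = true  [c.lab > 8]
9. n7.depth = 5  [5]
10. n7.acc = false  [c.lab > 9]
11. n8.lab = 16  [terminal]
12. n9.mk = "km"  [terminal]
13. n7.idx = -5  [D.depth - 10]
14. n5.mk = "xv"  ["xv"]
15. n5.lab = -7  [D.idx + c.lab - 11]
16. n5.tag = -2  [D.idx + c.lab - 6]
17. n4.cnt = "rxv"  ["r" ++ B.mk]
18. n11.cnt = 20  [terminal]
19. n12.lab = 3  [terminal]
20. n10.ok = "qm"  ["qm"]
21. n10.sig = 28  [h.lab + a.cnt + 5]
22. n13.env = true  [D₀.acc == true]
23. n13.depth = 29  [D₀.depth + 6]
24. n13.acc = true  [D₀.acc and D₀.env]
25. n14.mk = "pn"  [terminal]
26. n15.env = false  [D₀.env == false]
27. n15.depth = 1  [1]
28. n15.acc = true  [D₀.env and D₀.acc]
29. n16.lab = 16  [terminal]
30. n15.idx = 14  [c.lab - 2]
31. n13.idx = 18  [D₁.idx * 3 - 24]
32. n3.idx = -6  [D₀.depth + E.sig - 57]
33. n0.lab = true  [true]
34. n0.fin = 12  [D.idx + 18]
35. n0.wid = -6  [D.idx]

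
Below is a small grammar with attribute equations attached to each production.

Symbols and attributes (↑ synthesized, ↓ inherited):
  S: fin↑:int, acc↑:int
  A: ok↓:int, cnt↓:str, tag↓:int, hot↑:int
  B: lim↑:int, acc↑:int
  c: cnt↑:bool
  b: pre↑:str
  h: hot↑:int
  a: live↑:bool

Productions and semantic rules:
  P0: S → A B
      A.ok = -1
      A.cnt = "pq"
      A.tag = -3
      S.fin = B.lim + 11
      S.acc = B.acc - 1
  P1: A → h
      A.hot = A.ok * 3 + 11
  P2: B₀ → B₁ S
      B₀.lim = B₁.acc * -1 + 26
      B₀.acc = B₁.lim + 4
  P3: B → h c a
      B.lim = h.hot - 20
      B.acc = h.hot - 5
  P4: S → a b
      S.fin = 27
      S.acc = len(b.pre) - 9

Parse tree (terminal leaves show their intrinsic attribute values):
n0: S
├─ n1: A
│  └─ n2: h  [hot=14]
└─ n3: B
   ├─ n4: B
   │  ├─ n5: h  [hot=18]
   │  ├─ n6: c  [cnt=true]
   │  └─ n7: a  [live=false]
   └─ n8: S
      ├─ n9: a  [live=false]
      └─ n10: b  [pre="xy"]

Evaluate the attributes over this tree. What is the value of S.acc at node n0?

1

1. n1.ok = -1  [-1]
2. n1.cnt = "pq"  ["pq"]
3. n1.tag = -3  [-3]
4. n2.hot = 14  [terminal]
5. n1.hot = 8  [A.ok * 3 + 11]
6. n5.hot = 18  [terminal]
7. n6.cnt = true  [terminal]
8. n7.live = false  [terminal]
9. n4.lim = -2  [h.hot - 20]
10. n4.acc = 13  [h.hot - 5]
11. n9.live = false  [terminal]
12. n10.pre = "xy"  [terminal]
13. n8.fin = 27  [27]
14. n8.acc = -7  [len(b.pre) - 9]
15. n3.lim = 13  [B₁.acc * -1 + 26]
16. n3.acc = 2  [B₁.lim + 4]
17. n0.fin = 24  [B.lim + 11]
18. n0.acc = 1  [B.acc - 1]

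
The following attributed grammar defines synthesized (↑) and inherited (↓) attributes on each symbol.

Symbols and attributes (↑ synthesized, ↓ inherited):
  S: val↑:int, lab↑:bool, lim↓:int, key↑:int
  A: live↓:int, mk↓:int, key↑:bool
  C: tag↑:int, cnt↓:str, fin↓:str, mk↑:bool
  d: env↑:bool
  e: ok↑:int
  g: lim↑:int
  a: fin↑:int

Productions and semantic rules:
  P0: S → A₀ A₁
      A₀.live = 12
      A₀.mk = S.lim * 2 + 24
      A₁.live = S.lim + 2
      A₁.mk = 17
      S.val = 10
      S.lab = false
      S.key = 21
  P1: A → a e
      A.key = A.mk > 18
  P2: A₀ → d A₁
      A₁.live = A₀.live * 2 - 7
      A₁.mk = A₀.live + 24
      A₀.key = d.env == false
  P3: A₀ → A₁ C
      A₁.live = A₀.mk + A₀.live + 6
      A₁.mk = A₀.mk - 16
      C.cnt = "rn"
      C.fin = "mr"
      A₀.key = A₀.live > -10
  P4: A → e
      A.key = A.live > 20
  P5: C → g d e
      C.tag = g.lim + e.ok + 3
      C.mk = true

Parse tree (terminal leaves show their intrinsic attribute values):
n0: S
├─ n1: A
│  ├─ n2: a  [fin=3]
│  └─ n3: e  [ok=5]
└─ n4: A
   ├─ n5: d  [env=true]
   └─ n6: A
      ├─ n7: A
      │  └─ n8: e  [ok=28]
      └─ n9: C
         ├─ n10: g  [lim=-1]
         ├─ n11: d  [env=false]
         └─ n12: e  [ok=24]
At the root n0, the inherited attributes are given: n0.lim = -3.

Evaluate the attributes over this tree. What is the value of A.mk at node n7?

7

1. n0.lim = -3  [given at root]
2. n1.live = 12  [12]
3. n1.mk = 18  [S.lim * 2 + 24]
4. n2.fin = 3  [terminal]
5. n3.ok = 5  [terminal]
6. n1.key = false  [A.mk > 18]
7. n4.live = -1  [S.lim + 2]
8. n4.mk = 17  [17]
9. n5.env = true  [terminal]
10. n6.live = -9  [A₀.live * 2 - 7]
11. n6.mk = 23  [A₀.live + 24]
12. n7.live = 20  [A₀.mk + A₀.live + 6]
13. n7.mk = 7  [A₀.mk - 16]
14. n8.ok = 28  [terminal]
15. n7.key = false  [A.live > 20]
16. n9.cnt = "rn"  ["rn"]
17. n9.fin = "mr"  ["mr"]
18. n10.lim = -1  [terminal]
19. n11.env = false  [terminal]
20. n12.ok = 24  [terminal]
21. n9.tag = 26  [g.lim + e.ok + 3]
22. n9.mk = true  [true]
23. n6.key = true  [A₀.live > -10]
24. n4.key = false  [d.env == false]
25. n0.val = 10  [10]
26. n0.lab = false  [false]
27. n0.key = 21  [21]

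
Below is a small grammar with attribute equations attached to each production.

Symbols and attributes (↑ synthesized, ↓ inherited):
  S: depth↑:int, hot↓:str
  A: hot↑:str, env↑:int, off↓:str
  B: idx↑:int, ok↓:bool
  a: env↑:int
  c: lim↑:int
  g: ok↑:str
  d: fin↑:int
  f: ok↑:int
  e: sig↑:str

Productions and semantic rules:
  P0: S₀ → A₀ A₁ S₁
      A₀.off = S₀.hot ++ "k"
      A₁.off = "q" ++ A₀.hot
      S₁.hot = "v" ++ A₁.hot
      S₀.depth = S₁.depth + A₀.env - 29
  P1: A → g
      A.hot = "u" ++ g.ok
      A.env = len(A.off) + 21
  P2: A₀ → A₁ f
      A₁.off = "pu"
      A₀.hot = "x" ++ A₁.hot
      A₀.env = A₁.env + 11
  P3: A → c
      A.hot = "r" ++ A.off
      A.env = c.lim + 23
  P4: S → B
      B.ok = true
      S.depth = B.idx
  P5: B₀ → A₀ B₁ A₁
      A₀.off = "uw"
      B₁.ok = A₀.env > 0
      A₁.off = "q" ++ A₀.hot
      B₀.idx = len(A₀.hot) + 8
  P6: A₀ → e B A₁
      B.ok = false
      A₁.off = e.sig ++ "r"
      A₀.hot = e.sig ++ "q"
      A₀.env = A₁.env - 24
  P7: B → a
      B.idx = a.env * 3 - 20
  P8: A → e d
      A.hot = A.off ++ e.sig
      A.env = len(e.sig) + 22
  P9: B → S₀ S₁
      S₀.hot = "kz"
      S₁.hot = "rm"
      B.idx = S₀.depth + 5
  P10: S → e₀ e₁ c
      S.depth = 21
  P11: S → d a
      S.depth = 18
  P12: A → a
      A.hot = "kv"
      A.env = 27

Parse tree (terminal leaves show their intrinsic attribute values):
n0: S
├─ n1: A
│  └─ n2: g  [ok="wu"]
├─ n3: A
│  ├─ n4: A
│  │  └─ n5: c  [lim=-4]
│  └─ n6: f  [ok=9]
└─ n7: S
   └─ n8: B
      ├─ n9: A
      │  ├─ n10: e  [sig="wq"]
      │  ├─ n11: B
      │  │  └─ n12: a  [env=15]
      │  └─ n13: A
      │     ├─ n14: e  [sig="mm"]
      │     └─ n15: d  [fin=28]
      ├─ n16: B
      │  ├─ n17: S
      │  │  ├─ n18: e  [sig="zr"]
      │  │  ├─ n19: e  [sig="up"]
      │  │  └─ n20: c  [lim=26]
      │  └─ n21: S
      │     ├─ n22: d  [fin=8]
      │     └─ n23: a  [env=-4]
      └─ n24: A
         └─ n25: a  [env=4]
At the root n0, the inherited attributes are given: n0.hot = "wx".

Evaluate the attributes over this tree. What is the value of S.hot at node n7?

1. n0.hot = "wx"  [given at root]
2. n1.off = "wxk"  [S₀.hot ++ "k"]
3. n2.ok = "wu"  [terminal]
4. n1.hot = "uwu"  ["u" ++ g.ok]
5. n1.env = 24  [len(A.off) + 21]
6. n3.off = "quwu"  ["q" ++ A₀.hot]
7. n4.off = "pu"  ["pu"]
8. n5.lim = -4  [terminal]
9. n4.hot = "rpu"  ["r" ++ A.off]
10. n4.env = 19  [c.lim + 23]
11. n6.ok = 9  [terminal]
12. n3.hot = "xrpu"  ["x" ++ A₁.hot]
13. n3.env = 30  [A₁.env + 11]
14. n7.hot = "vxrpu"  ["v" ++ A₁.hot]
15. n8.ok = true  [true]
16. n9.off = "uw"  ["uw"]
17. n10.sig = "wq"  [terminal]
18. n11.ok = false  [false]
19. n12.env = 15  [terminal]
20. n11.idx = 25  [a.env * 3 - 20]
21. n13.off = "wqr"  [e.sig ++ "r"]
22. n14.sig = "mm"  [terminal]
23. n15.fin = 28  [terminal]
24. n13.hot = "wqrmm"  [A.off ++ e.sig]
25. n13.env = 24  [len(e.sig) + 22]
26. n9.hot = "wqq"  [e.sig ++ "q"]
27. n9.env = 0  [A₁.env - 24]
28. n16.ok = false  [A₀.env > 0]
29. n17.hot = "kz"  ["kz"]
30. n18.sig = "zr"  [terminal]
31. n19.sig = "up"  [terminal]
32. n20.lim = 26  [terminal]
33. n17.depth = 21  [21]
34. n21.hot = "rm"  ["rm"]
35. n22.fin = 8  [terminal]
36. n23.env = -4  [terminal]
37. n21.depth = 18  [18]
38. n16.idx = 26  [S₀.depth + 5]
39. n24.off = "qwqq"  ["q" ++ A₀.hot]
40. n25.env = 4  [terminal]
41. n24.hot = "kv"  ["kv"]
42. n24.env = 27  [27]
43. n8.idx = 11  [len(A₀.hot) + 8]
44. n7.depth = 11  [B.idx]
45. n0.depth = 6  [S₁.depth + A₀.env - 29]

"vxrpu"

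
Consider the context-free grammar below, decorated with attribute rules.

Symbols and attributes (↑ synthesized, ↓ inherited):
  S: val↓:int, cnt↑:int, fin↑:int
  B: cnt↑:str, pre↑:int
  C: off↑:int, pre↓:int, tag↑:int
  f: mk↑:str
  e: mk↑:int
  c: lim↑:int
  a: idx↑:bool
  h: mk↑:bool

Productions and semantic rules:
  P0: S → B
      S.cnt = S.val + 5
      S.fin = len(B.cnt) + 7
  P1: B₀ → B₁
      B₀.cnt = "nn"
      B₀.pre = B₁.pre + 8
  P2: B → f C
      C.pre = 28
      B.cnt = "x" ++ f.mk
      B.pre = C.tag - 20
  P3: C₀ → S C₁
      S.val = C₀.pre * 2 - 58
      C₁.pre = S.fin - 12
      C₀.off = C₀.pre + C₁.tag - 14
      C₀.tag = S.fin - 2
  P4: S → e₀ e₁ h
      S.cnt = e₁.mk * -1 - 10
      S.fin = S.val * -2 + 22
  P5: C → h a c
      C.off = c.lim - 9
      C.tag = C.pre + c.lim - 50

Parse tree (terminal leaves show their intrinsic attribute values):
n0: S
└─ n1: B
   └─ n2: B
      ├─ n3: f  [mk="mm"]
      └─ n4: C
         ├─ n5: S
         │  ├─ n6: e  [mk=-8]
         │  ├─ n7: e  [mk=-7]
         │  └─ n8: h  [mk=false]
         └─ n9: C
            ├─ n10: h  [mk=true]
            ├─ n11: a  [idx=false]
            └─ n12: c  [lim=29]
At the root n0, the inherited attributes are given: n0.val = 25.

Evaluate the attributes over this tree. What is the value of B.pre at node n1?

12

1. n0.val = 25  [given at root]
2. n3.mk = "mm"  [terminal]
3. n4.pre = 28  [28]
4. n5.val = -2  [C₀.pre * 2 - 58]
5. n6.mk = -8  [terminal]
6. n7.mk = -7  [terminal]
7. n8.mk = false  [terminal]
8. n5.cnt = -3  [e₁.mk * -1 - 10]
9. n5.fin = 26  [S.val * -2 + 22]
10. n9.pre = 14  [S.fin - 12]
11. n10.mk = true  [terminal]
12. n11.idx = false  [terminal]
13. n12.lim = 29  [terminal]
14. n9.off = 20  [c.lim - 9]
15. n9.tag = -7  [C.pre + c.lim - 50]
16. n4.off = 7  [C₀.pre + C₁.tag - 14]
17. n4.tag = 24  [S.fin - 2]
18. n2.cnt = "xmm"  ["x" ++ f.mk]
19. n2.pre = 4  [C.tag - 20]
20. n1.cnt = "nn"  ["nn"]
21. n1.pre = 12  [B₁.pre + 8]
22. n0.cnt = 30  [S.val + 5]
23. n0.fin = 9  [len(B.cnt) + 7]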